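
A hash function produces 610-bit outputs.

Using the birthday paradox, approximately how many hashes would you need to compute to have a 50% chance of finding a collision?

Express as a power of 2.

Step 1: The birthday paradox gives collision probability ~50% after sqrt(2^n) = 2^(n/2) hashes.
Step 2: For 610-bit output: 2^(610/2) = 2^305.
Step 3: Approximately 2^305 hash computations needed.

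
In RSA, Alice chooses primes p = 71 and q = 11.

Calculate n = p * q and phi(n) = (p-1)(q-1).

Step 1: n = p * q = 71 * 11 = 781.
Step 2: phi(n) = (p-1)(q-1) = 70 * 10 = 700.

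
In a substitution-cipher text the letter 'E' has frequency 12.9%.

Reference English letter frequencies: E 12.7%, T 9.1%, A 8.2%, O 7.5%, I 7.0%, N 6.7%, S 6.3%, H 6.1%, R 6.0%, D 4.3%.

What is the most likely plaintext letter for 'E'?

Step 1: The observed frequency is 12.9%.
Step 2: Compare with English frequencies:
  E: 12.7% (difference: 0.2%) <-- closest
  T: 9.1% (difference: 3.8%)
  A: 8.2% (difference: 4.7%)
  O: 7.5% (difference: 5.4%)
  I: 7.0% (difference: 5.9%)
  N: 6.7% (difference: 6.2%)
  S: 6.3% (difference: 6.6%)
  H: 6.1% (difference: 6.8%)
  R: 6.0% (difference: 6.9%)
  D: 4.3% (difference: 8.6%)
Step 3: 'E' most likely represents 'E' (frequency 12.7%).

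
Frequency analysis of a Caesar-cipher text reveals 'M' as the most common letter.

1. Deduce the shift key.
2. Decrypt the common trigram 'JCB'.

Step 1: In English, 'E' is the most frequent letter (12.7%).
Step 2: The most frequent ciphertext letter is 'M' (position 12).
Step 3: Shift = (12 - 4) mod 26 = 8.
Step 4: Decrypt 'JCB' by shifting back 8:
  J -> B
  C -> U
  B -> T
Step 5: 'JCB' decrypts to 'BUT'.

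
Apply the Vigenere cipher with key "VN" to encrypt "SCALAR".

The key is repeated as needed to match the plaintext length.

Step 1: Repeat key to match plaintext length:
  Plaintext: SCALAR
  Key:       VNVNVN
Step 2: Encrypt each letter:
  S(18) + V(21) = (18+21) mod 26 = 13 = N
  C(2) + N(13) = (2+13) mod 26 = 15 = P
  A(0) + V(21) = (0+21) mod 26 = 21 = V
  L(11) + N(13) = (11+13) mod 26 = 24 = Y
  A(0) + V(21) = (0+21) mod 26 = 21 = V
  R(17) + N(13) = (17+13) mod 26 = 4 = E
Ciphertext: NPVYVE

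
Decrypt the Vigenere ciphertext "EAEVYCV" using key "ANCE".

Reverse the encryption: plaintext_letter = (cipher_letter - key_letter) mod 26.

Step 1: Extend key: ANCEANC
Step 2: Decrypt each letter (c - k) mod 26:
  E(4) - A(0) = (4-0) mod 26 = 4 = E
  A(0) - N(13) = (0-13) mod 26 = 13 = N
  E(4) - C(2) = (4-2) mod 26 = 2 = C
  V(21) - E(4) = (21-4) mod 26 = 17 = R
  Y(24) - A(0) = (24-0) mod 26 = 24 = Y
  C(2) - N(13) = (2-13) mod 26 = 15 = P
  V(21) - C(2) = (21-2) mod 26 = 19 = T
Plaintext: ENCRYPT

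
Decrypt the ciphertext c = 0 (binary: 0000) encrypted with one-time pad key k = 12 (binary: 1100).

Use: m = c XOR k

Step 1: XOR ciphertext with key:
  Ciphertext: 0000
  Key:        1100
  XOR:        1100
Step 2: Plaintext = 1100 = 12 in decimal.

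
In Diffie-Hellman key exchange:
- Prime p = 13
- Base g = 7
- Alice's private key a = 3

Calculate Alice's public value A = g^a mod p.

Step 1: A = g^a mod p = 7^3 mod 13.
  7^1 mod 13 = 7
  7^2 mod 13 = (7 * 7) mod 13 = 10
  7^3 mod 13 = (10 * 7) mod 13 = 5
Result: A = 5.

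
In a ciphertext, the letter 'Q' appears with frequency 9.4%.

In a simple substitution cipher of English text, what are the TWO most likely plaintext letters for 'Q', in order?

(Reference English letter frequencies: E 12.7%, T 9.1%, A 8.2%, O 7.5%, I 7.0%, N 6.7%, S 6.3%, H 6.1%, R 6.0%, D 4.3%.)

Step 1: Observed frequency of 'Q' is 9.4%.
Step 2: Compute distances to each reference frequency and sort:
  T (9.1%): difference = 0.3% <-- BEST
  A (8.2%): difference = 1.2% <-- RUNNER-UP
  O (7.5%): difference = 1.9%
  I (7.0%): difference = 2.4%
  N (6.7%): difference = 2.7%
Step 3: Most likely is 'T' (9.1%, diff 0.3%); second most likely is 'A' (8.2%, diff 1.2%).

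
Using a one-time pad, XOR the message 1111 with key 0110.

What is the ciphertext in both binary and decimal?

Step 1: Write out the XOR operation bit by bit:
  Message: 1111
  Key:     0110
  XOR:     1001
Step 2: Convert to decimal: 1001 = 9.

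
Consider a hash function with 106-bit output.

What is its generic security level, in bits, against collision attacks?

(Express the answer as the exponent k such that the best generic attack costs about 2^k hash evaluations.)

Step 1: The hash has a 106-bit output.
Step 2: Collision resistance means it should be infeasible to find any x != y with h(x) = h(y).
By the birthday bound, a generic collision search succeeds after about sqrt(2^106) = 2^(106/2) = 2^53 evaluations.
Step 3: Security level = 53 bits.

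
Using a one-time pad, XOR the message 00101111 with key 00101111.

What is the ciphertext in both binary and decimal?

Step 1: Write out the XOR operation bit by bit:
  Message: 00101111
  Key:     00101111
  XOR:     00000000
Step 2: Convert to decimal: 00000000 = 0.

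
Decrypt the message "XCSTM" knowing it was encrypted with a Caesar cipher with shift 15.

Step 1: Reverse the shift by subtracting 15 from each letter position.
  X (position 23) -> position (23-15) mod 26 = 8 -> I
  C (position 2) -> position (2-15) mod 26 = 13 -> N
  S (position 18) -> position (18-15) mod 26 = 3 -> D
  T (position 19) -> position (19-15) mod 26 = 4 -> E
  M (position 12) -> position (12-15) mod 26 = 23 -> X
Decrypted message: INDEX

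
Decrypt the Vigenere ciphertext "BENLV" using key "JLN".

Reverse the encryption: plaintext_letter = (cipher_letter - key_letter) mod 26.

Step 1: Extend key: JLNJL
Step 2: Decrypt each letter (c - k) mod 26:
  B(1) - J(9) = (1-9) mod 26 = 18 = S
  E(4) - L(11) = (4-11) mod 26 = 19 = T
  N(13) - N(13) = (13-13) mod 26 = 0 = A
  L(11) - J(9) = (11-9) mod 26 = 2 = C
  V(21) - L(11) = (21-11) mod 26 = 10 = K
Plaintext: STACK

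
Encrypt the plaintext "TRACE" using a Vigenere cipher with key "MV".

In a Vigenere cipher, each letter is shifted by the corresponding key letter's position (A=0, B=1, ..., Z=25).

Step 1: Repeat key to match plaintext length:
  Plaintext: TRACE
  Key:       MVMVM
Step 2: Encrypt each letter:
  T(19) + M(12) = (19+12) mod 26 = 5 = F
  R(17) + V(21) = (17+21) mod 26 = 12 = M
  A(0) + M(12) = (0+12) mod 26 = 12 = M
  C(2) + V(21) = (2+21) mod 26 = 23 = X
  E(4) + M(12) = (4+12) mod 26 = 16 = Q
Ciphertext: FMMXQ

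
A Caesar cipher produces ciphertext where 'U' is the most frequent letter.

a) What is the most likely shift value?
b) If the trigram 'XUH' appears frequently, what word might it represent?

Step 1: In English, 'E' is the most frequent letter (12.7%).
Step 2: The most frequent ciphertext letter is 'U' (position 20).
Step 3: Shift = (20 - 4) mod 26 = 16.
Step 4: Decrypt 'XUH' by shifting back 16:
  X -> H
  U -> E
  H -> R
Step 5: 'XUH' decrypts to 'HER'.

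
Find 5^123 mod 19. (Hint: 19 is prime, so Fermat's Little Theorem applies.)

Step 1: Since 19 is prime, by Fermat's Little Theorem: 5^18 = 1 (mod 19).
Step 2: Reduce exponent: 123 mod 18 = 15.
Step 3: So 5^123 = 5^15 (mod 19).
Step 4: 5^15 mod 19 = 7.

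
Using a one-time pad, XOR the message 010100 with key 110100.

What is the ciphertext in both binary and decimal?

Step 1: Write out the XOR operation bit by bit:
  Message: 010100
  Key:     110100
  XOR:     100000
Step 2: Convert to decimal: 100000 = 32.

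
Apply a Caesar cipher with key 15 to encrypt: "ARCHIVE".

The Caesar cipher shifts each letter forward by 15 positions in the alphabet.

Step 1: For each letter, shift forward by 15 positions (mod 26).
  A (position 0) -> position (0+15) mod 26 = 15 -> P
  R (position 17) -> position (17+15) mod 26 = 6 -> G
  C (position 2) -> position (2+15) mod 26 = 17 -> R
  H (position 7) -> position (7+15) mod 26 = 22 -> W
  I (position 8) -> position (8+15) mod 26 = 23 -> X
  V (position 21) -> position (21+15) mod 26 = 10 -> K
  E (position 4) -> position (4+15) mod 26 = 19 -> T
Result: PGRWXKT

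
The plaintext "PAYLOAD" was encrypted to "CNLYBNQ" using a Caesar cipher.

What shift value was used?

Step 1: Compare first letters: P (position 15) -> C (position 2).
Step 2: Shift = (2 - 15) mod 26 = 13.
The shift value is 13.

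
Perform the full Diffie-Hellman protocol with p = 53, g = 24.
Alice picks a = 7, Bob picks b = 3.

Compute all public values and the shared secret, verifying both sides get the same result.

Step 1: A = g^a mod p = 24^7 mod 53 = 36.
Step 2: B = g^b mod p = 24^3 mod 53 = 44.
Step 3: Alice computes s = B^a mod p = 44^7 mod 53 = 16.
Step 4: Bob computes s = A^b mod p = 36^3 mod 53 = 16.
Both sides agree: shared secret = 16.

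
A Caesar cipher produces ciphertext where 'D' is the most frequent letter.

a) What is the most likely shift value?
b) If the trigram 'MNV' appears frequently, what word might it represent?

Step 1: In English, 'E' is the most frequent letter (12.7%).
Step 2: The most frequent ciphertext letter is 'D' (position 3).
Step 3: Shift = (3 - 4) mod 26 = 25.
Step 4: Decrypt 'MNV' by shifting back 25:
  M -> N
  N -> O
  V -> W
Step 5: 'MNV' decrypts to 'NOW'.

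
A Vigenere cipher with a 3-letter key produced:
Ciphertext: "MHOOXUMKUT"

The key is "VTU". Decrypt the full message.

Step 1: Key 'VTU' has length 3. Extended key: VTUVTUVTUV
Step 2: Decrypt each position:
  M(12) - V(21) = 17 = R
  H(7) - T(19) = 14 = O
  O(14) - U(20) = 20 = U
  O(14) - V(21) = 19 = T
  X(23) - T(19) = 4 = E
  U(20) - U(20) = 0 = A
  M(12) - V(21) = 17 = R
  K(10) - T(19) = 17 = R
  U(20) - U(20) = 0 = A
  T(19) - V(21) = 24 = Y
Plaintext: ROUTEARRAY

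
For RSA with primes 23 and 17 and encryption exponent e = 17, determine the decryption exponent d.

Step 1: n = 23 * 17 = 391.
Step 2: phi(n) = 22 * 16 = 352.
Step 3: Find d such that 17 * d = 1 (mod 352).
Step 4: d = 17^(-1) mod 352 = 145.
Verification: 17 * 145 = 2465 = 7 * 352 + 1.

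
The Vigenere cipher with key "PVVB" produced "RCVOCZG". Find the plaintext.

Step 1: Extend key: PVVBPVV
Step 2: Decrypt each letter (c - k) mod 26:
  R(17) - P(15) = (17-15) mod 26 = 2 = C
  C(2) - V(21) = (2-21) mod 26 = 7 = H
  V(21) - V(21) = (21-21) mod 26 = 0 = A
  O(14) - B(1) = (14-1) mod 26 = 13 = N
  C(2) - P(15) = (2-15) mod 26 = 13 = N
  Z(25) - V(21) = (25-21) mod 26 = 4 = E
  G(6) - V(21) = (6-21) mod 26 = 11 = L
Plaintext: CHANNEL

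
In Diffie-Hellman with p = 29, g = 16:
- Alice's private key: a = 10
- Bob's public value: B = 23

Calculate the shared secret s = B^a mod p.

Step 1: s = B^a mod p = 23^10 mod 29.
  23^1 mod 29 = 23
  23^2 mod 29 = (23 * 23) mod 29 = 7
  23^3 mod 29 = (7 * 23) mod 29 = 16
  23^4 mod 29 = (16 * 23) mod 29 = 20
  23^5 mod 29 = (20 * 23) mod 29 = 25
  23^6 mod 29 = (25 * 23) mod 29 = 24
  23^7 mod 29 = (24 * 23) mod 29 = 1
  23^8 mod 29 = (1 * 23) mod 29 = 23
  23^9 mod 29 = (23 * 23) mod 29 = 7
  23^10 mod 29 = (7 * 23) mod 29 = 16
Result: shared secret = 16.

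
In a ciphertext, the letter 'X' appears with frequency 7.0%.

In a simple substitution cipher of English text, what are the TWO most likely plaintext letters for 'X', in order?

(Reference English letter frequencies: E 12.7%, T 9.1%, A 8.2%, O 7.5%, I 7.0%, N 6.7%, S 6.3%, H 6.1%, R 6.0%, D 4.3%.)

Step 1: Observed frequency of 'X' is 7.0%.
Step 2: Compute distances to each reference frequency and sort:
  I (7.0%): difference = 0.0% <-- BEST
  N (6.7%): difference = 0.3% <-- RUNNER-UP
  O (7.5%): difference = 0.5%
  S (6.3%): difference = 0.7%
  H (6.1%): difference = 0.9%
Step 3: Most likely is 'I' (7.0%, diff 0.0%); second most likely is 'N' (6.7%, diff 0.3%).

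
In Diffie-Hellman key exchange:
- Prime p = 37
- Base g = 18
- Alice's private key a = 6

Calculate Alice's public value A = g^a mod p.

Step 1: A = g^a mod p = 18^6 mod 37.
  18^1 mod 37 = 18
  18^2 mod 37 = (18 * 18) mod 37 = 28
  18^3 mod 37 = (28 * 18) mod 37 = 23
  18^4 mod 37 = (23 * 18) mod 37 = 7
  18^5 mod 37 = (7 * 18) mod 37 = 15
  18^6 mod 37 = (15 * 18) mod 37 = 11
Result: A = 11.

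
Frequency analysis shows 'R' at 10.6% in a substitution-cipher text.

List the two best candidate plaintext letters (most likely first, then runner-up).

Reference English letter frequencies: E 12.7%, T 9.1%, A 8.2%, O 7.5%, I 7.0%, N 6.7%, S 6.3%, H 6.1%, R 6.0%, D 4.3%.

Step 1: Observed frequency of 'R' is 10.6%.
Step 2: Compute distances to each reference frequency and sort:
  T (9.1%): difference = 1.5% <-- BEST
  E (12.7%): difference = 2.1% <-- RUNNER-UP
  A (8.2%): difference = 2.4%
  O (7.5%): difference = 3.1%
  I (7.0%): difference = 3.6%
Step 3: Most likely is 'T' (9.1%, diff 1.5%); second most likely is 'E' (12.7%, diff 2.1%).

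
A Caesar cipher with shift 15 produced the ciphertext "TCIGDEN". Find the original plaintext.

Step 1: Reverse the shift by subtracting 15 from each letter position.
  T (position 19) -> position (19-15) mod 26 = 4 -> E
  C (position 2) -> position (2-15) mod 26 = 13 -> N
  I (position 8) -> position (8-15) mod 26 = 19 -> T
  G (position 6) -> position (6-15) mod 26 = 17 -> R
  D (position 3) -> position (3-15) mod 26 = 14 -> O
  E (position 4) -> position (4-15) mod 26 = 15 -> P
  N (position 13) -> position (13-15) mod 26 = 24 -> Y
Decrypted message: ENTROPY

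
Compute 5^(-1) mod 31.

Step 1: We need x such that 5 * x = 1 (mod 31).
Step 2: Using the extended Euclidean algorithm or trial:
  5 * 25 = 125 = 4 * 31 + 1.
Step 3: Since 125 mod 31 = 1, the inverse is x = 25.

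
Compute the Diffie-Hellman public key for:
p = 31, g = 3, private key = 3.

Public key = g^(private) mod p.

Step 1: A = g^a mod p = 3^3 mod 31.
  3^1 mod 31 = 3
  3^2 mod 31 = (3 * 3) mod 31 = 9
  3^3 mod 31 = (9 * 3) mod 31 = 27
Result: A = 27.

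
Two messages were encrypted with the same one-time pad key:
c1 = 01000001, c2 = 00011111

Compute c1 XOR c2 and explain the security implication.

Step 1: c1 XOR c2 = (m1 XOR k) XOR (m2 XOR k).
Step 2: By XOR associativity/commutativity: = m1 XOR m2 XOR k XOR k = m1 XOR m2.
Step 3: 01000001 XOR 00011111 = 01011110 = 94.
Step 4: The key cancels out! An attacker learns m1 XOR m2 = 94, revealing the relationship between plaintexts.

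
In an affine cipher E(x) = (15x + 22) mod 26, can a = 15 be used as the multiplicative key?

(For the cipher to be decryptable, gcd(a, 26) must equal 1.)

Step 1: Compute gcd(15, 26).
Step 2: gcd(15, 26) = 1.
Since gcd = 1, 15 is coprime with 26, so it is a valid key.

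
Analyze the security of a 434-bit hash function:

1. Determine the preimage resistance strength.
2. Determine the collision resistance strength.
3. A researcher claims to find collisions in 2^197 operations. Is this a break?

Step 1: Preimage resistance requires brute-force of 2^434 operations.
Step 2: Collision resistance (birthday bound) = 2^(434/2) = 2^217.
Step 3: The claimed attack costs 2^197 operations.
Step 4: Since 2^197 < 2^217, the claimed attack beats the generic birthday bound, so collision resistance is broken.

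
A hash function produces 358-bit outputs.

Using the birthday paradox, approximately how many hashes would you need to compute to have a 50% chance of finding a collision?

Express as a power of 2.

Step 1: The birthday paradox gives collision probability ~50% after sqrt(2^n) = 2^(n/2) hashes.
Step 2: For 358-bit output: 2^(358/2) = 2^179.
Step 3: Approximately 2^179 hash computations needed.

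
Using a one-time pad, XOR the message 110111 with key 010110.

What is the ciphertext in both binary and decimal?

Step 1: Write out the XOR operation bit by bit:
  Message: 110111
  Key:     010110
  XOR:     100001
Step 2: Convert to decimal: 100001 = 33.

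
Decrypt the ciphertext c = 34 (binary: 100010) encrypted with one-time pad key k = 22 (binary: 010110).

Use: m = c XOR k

Step 1: XOR ciphertext with key:
  Ciphertext: 100010
  Key:        010110
  XOR:        110100
Step 2: Plaintext = 110100 = 52 in decimal.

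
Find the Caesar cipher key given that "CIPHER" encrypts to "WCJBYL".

Step 1: Compare first letters: C (position 2) -> W (position 22).
Step 2: Shift = (22 - 2) mod 26 = 20.
The shift value is 20.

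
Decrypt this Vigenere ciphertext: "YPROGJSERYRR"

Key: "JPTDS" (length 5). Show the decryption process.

Step 1: Key 'JPTDS' has length 5. Extended key: JPTDSJPTDSJP
Step 2: Decrypt each position:
  Y(24) - J(9) = 15 = P
  P(15) - P(15) = 0 = A
  R(17) - T(19) = 24 = Y
  O(14) - D(3) = 11 = L
  G(6) - S(18) = 14 = O
  J(9) - J(9) = 0 = A
  S(18) - P(15) = 3 = D
  E(4) - T(19) = 11 = L
  R(17) - D(3) = 14 = O
  Y(24) - S(18) = 6 = G
  R(17) - J(9) = 8 = I
  R(17) - P(15) = 2 = C
Plaintext: PAYLOADLOGIC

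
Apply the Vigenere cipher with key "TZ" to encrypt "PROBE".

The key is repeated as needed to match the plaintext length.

Step 1: Repeat key to match plaintext length:
  Plaintext: PROBE
  Key:       TZTZT
Step 2: Encrypt each letter:
  P(15) + T(19) = (15+19) mod 26 = 8 = I
  R(17) + Z(25) = (17+25) mod 26 = 16 = Q
  O(14) + T(19) = (14+19) mod 26 = 7 = H
  B(1) + Z(25) = (1+25) mod 26 = 0 = A
  E(4) + T(19) = (4+19) mod 26 = 23 = X
Ciphertext: IQHAX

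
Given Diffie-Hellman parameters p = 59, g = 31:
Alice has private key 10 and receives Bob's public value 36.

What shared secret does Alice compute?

Step 1: s = B^a mod p = 36^10 mod 59.
  36^1 mod 59 = 36
  36^2 mod 59 = (36 * 36) mod 59 = 57
  36^3 mod 59 = (57 * 36) mod 59 = 46
  36^4 mod 59 = (46 * 36) mod 59 = 4
  36^5 mod 59 = (4 * 36) mod 59 = 26
  36^6 mod 59 = (26 * 36) mod 59 = 51
  36^7 mod 59 = (51 * 36) mod 59 = 7
  36^8 mod 59 = (7 * 36) mod 59 = 16
  36^9 mod 59 = (16 * 36) mod 59 = 45
  36^10 mod 59 = (45 * 36) mod 59 = 27
Result: shared secret = 27.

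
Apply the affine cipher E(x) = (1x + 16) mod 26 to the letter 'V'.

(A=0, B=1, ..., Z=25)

Step 1: Convert 'V' to number: x = 21.
Step 2: E(21) = (1 * 21 + 16) mod 26 = 37 mod 26 = 11.
Step 3: Convert 11 back to letter: L.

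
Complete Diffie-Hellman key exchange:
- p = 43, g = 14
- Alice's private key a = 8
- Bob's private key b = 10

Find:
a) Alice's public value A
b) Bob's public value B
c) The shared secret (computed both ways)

Step 1: A = g^a mod p = 14^8 mod 43 = 31.
Step 2: B = g^b mod p = 14^10 mod 43 = 13.
Step 3: Alice computes s = B^a mod p = 13^8 mod 43 = 38.
Step 4: Bob computes s = A^b mod p = 31^10 mod 43 = 38.
Both sides agree: shared secret = 38.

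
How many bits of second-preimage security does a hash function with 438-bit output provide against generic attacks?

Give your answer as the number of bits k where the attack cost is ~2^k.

Step 1: The hash has a 438-bit output.
Step 2: Second-preimage resistance means: given a specific input x, it should be infeasible to find a different y with h(y) = h(x).
With a 438-bit output, a generic search for a second preimage costs about 2^438 evaluations (each trial matches the fixed target with probability 2^-438).
Step 3: Security level = 438 bits.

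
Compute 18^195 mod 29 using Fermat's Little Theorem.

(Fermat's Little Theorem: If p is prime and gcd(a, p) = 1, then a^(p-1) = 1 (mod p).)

Step 1: Since 29 is prime, by Fermat's Little Theorem: 18^28 = 1 (mod 29).
Step 2: Reduce exponent: 195 mod 28 = 27.
Step 3: So 18^195 = 18^27 (mod 29).
Step 4: 18^27 mod 29 = 21.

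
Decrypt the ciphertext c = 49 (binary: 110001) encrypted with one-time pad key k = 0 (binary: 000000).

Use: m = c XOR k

Step 1: XOR ciphertext with key:
  Ciphertext: 110001
  Key:        000000
  XOR:        110001
Step 2: Plaintext = 110001 = 49 in decimal.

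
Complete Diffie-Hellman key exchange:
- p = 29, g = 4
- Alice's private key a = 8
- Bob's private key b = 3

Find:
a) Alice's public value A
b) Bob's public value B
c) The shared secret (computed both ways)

Step 1: A = g^a mod p = 4^8 mod 29 = 25.
Step 2: B = g^b mod p = 4^3 mod 29 = 6.
Step 3: Alice computes s = B^a mod p = 6^8 mod 29 = 23.
Step 4: Bob computes s = A^b mod p = 25^3 mod 29 = 23.
Both sides agree: shared secret = 23.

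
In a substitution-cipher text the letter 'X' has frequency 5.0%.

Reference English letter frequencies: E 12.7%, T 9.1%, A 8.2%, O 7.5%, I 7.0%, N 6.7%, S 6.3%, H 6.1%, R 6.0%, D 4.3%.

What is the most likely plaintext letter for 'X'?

Step 1: The observed frequency is 5.0%.
Step 2: Compare with English frequencies:
  E: 12.7% (difference: 7.7%)
  T: 9.1% (difference: 4.1%)
  A: 8.2% (difference: 3.2%)
  O: 7.5% (difference: 2.5%)
  I: 7.0% (difference: 2.0%)
  N: 6.7% (difference: 1.7%)
  S: 6.3% (difference: 1.3%)
  H: 6.1% (difference: 1.1%)
  R: 6.0% (difference: 1.0%)
  D: 4.3% (difference: 0.7%) <-- closest
Step 3: 'X' most likely represents 'D' (frequency 4.3%).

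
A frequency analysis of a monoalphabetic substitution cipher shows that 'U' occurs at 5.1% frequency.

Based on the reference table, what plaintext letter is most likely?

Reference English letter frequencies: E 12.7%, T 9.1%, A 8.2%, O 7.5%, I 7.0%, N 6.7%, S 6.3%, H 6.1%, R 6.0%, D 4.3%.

Step 1: The observed frequency is 5.1%.
Step 2: Compare with English frequencies:
  E: 12.7% (difference: 7.6%)
  T: 9.1% (difference: 4.0%)
  A: 8.2% (difference: 3.1%)
  O: 7.5% (difference: 2.4%)
  I: 7.0% (difference: 1.9%)
  N: 6.7% (difference: 1.6%)
  S: 6.3% (difference: 1.2%)
  H: 6.1% (difference: 1.0%)
  R: 6.0% (difference: 0.9%)
  D: 4.3% (difference: 0.8%) <-- closest
Step 3: 'U' most likely represents 'D' (frequency 4.3%).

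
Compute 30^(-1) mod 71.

Step 1: We need x such that 30 * x = 1 (mod 71).
Step 2: Using the extended Euclidean algorithm or trial:
  30 * 45 = 1350 = 19 * 71 + 1.
Step 3: Since 1350 mod 71 = 1, the inverse is x = 45.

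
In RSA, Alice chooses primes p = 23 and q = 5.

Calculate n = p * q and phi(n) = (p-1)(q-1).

Step 1: n = p * q = 23 * 5 = 115.
Step 2: phi(n) = (p-1)(q-1) = 22 * 4 = 88.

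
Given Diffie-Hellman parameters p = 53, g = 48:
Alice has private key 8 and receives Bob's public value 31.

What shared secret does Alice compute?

Step 1: s = B^a mod p = 31^8 mod 53.
  31^1 mod 53 = 31
  31^2 mod 53 = (31 * 31) mod 53 = 7
  31^3 mod 53 = (7 * 31) mod 53 = 5
  31^4 mod 53 = (5 * 31) mod 53 = 49
  31^5 mod 53 = (49 * 31) mod 53 = 35
  31^6 mod 53 = (35 * 31) mod 53 = 25
  31^7 mod 53 = (25 * 31) mod 53 = 33
  31^8 mod 53 = (33 * 31) mod 53 = 16
Result: shared secret = 16.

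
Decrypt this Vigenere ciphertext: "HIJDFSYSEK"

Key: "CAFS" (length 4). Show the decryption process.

Step 1: Key 'CAFS' has length 4. Extended key: CAFSCAFSCA
Step 2: Decrypt each position:
  H(7) - C(2) = 5 = F
  I(8) - A(0) = 8 = I
  J(9) - F(5) = 4 = E
  D(3) - S(18) = 11 = L
  F(5) - C(2) = 3 = D
  S(18) - A(0) = 18 = S
  Y(24) - F(5) = 19 = T
  S(18) - S(18) = 0 = A
  E(4) - C(2) = 2 = C
  K(10) - A(0) = 10 = K
Plaintext: FIELDSTACK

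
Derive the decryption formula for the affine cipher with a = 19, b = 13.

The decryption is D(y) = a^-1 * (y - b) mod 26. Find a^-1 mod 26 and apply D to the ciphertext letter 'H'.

Step 1: Find a^-1, the modular inverse of 19 mod 26.
Step 2: We need 19 * a^-1 = 1 (mod 26).
Step 3: 19 * 11 = 209 = 8 * 26 + 1, so a^-1 = 11.
Step 4: D(y) = 11(y - 13) mod 26.
Step 5: Apply to 'H' (y = 7): D(7) = 11 * (7 - 13) mod 26 = 11 * -6 mod 26 = 12 -> 'M'.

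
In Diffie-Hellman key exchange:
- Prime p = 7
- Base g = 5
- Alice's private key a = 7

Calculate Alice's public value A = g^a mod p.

Step 1: A = g^a mod p = 5^7 mod 7.
  5^1 mod 7 = 5
  5^2 mod 7 = (5 * 5) mod 7 = 4
  5^3 mod 7 = (4 * 5) mod 7 = 6
  5^4 mod 7 = (6 * 5) mod 7 = 2
  5^5 mod 7 = (2 * 5) mod 7 = 3
  5^6 mod 7 = (3 * 5) mod 7 = 1
  5^7 mod 7 = (1 * 5) mod 7 = 5
Result: A = 5.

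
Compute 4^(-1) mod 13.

Step 1: We need x such that 4 * x = 1 (mod 13).
Step 2: Using the extended Euclidean algorithm or trial:
  4 * 10 = 40 = 3 * 13 + 1.
Step 3: Since 40 mod 13 = 1, the inverse is x = 10.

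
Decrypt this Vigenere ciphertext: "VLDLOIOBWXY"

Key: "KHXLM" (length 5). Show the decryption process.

Step 1: Key 'KHXLM' has length 5. Extended key: KHXLMKHXLMK
Step 2: Decrypt each position:
  V(21) - K(10) = 11 = L
  L(11) - H(7) = 4 = E
  D(3) - X(23) = 6 = G
  L(11) - L(11) = 0 = A
  O(14) - M(12) = 2 = C
  I(8) - K(10) = 24 = Y
  O(14) - H(7) = 7 = H
  B(1) - X(23) = 4 = E
  W(22) - L(11) = 11 = L
  X(23) - M(12) = 11 = L
  Y(24) - K(10) = 14 = O
Plaintext: LEGACYHELLO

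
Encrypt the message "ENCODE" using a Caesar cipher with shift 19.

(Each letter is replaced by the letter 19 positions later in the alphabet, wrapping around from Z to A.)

Step 1: For each letter, shift forward by 19 positions (mod 26).
  E (position 4) -> position (4+19) mod 26 = 23 -> X
  N (position 13) -> position (13+19) mod 26 = 6 -> G
  C (position 2) -> position (2+19) mod 26 = 21 -> V
  O (position 14) -> position (14+19) mod 26 = 7 -> H
  D (position 3) -> position (3+19) mod 26 = 22 -> W
  E (position 4) -> position (4+19) mod 26 = 23 -> X
Result: XGVHWX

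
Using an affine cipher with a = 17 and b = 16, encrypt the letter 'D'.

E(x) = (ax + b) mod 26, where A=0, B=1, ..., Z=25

Step 1: Convert 'D' to number: x = 3.
Step 2: E(3) = (17 * 3 + 16) mod 26 = 67 mod 26 = 15.
Step 3: Convert 15 back to letter: P.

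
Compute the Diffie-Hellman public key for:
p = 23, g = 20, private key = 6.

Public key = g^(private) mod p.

Step 1: A = g^a mod p = 20^6 mod 23.
  20^1 mod 23 = 20
  20^2 mod 23 = (20 * 20) mod 23 = 9
  20^3 mod 23 = (9 * 20) mod 23 = 19
  20^4 mod 23 = (19 * 20) mod 23 = 12
  20^5 mod 23 = (12 * 20) mod 23 = 10
  20^6 mod 23 = (10 * 20) mod 23 = 16
Result: A = 16.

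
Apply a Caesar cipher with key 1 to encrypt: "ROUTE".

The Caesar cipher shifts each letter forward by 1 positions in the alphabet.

Step 1: For each letter, shift forward by 1 positions (mod 26).
  R (position 17) -> position (17+1) mod 26 = 18 -> S
  O (position 14) -> position (14+1) mod 26 = 15 -> P
  U (position 20) -> position (20+1) mod 26 = 21 -> V
  T (position 19) -> position (19+1) mod 26 = 20 -> U
  E (position 4) -> position (4+1) mod 26 = 5 -> F
Result: SPVUF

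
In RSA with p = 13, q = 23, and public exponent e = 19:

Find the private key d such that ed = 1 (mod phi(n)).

Step 1: n = 13 * 23 = 299.
Step 2: phi(n) = 12 * 22 = 264.
Step 3: Find d such that 19 * d = 1 (mod 264).
Step 4: d = 19^(-1) mod 264 = 139.
Verification: 19 * 139 = 2641 = 10 * 264 + 1.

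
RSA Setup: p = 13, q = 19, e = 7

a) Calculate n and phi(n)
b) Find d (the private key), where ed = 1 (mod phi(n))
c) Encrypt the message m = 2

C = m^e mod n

Step 1: n = 13 * 19 = 247.
Step 2: phi(n) = (13-1)(19-1) = 12 * 18 = 216.
Step 3: Find d = 7^(-1) mod 216 = 31.
  Verify: 7 * 31 = 217 = 1 (mod 216).
Step 4: C = 2^7 mod 247 = 128.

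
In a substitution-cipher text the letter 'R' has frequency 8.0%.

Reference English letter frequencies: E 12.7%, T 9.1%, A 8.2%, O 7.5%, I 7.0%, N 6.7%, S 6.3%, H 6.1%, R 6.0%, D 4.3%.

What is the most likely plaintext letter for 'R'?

Step 1: The observed frequency is 8.0%.
Step 2: Compare with English frequencies:
  E: 12.7% (difference: 4.7%)
  T: 9.1% (difference: 1.1%)
  A: 8.2% (difference: 0.2%) <-- closest
  O: 7.5% (difference: 0.5%)
  I: 7.0% (difference: 1.0%)
  N: 6.7% (difference: 1.3%)
  S: 6.3% (difference: 1.7%)
  H: 6.1% (difference: 1.9%)
  R: 6.0% (difference: 2.0%)
  D: 4.3% (difference: 3.7%)
Step 3: 'R' most likely represents 'A' (frequency 8.2%).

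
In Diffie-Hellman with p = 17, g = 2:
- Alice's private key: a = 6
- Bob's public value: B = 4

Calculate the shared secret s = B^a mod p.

Step 1: s = B^a mod p = 4^6 mod 17.
  4^1 mod 17 = 4
  4^2 mod 17 = (4 * 4) mod 17 = 16
  4^3 mod 17 = (16 * 4) mod 17 = 13
  4^4 mod 17 = (13 * 4) mod 17 = 1
  4^5 mod 17 = (1 * 4) mod 17 = 4
  4^6 mod 17 = (4 * 4) mod 17 = 16
Result: shared secret = 16.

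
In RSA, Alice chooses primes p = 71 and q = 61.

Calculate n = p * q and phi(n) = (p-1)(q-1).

Step 1: n = p * q = 71 * 61 = 4331.
Step 2: phi(n) = (p-1)(q-1) = 70 * 60 = 4200.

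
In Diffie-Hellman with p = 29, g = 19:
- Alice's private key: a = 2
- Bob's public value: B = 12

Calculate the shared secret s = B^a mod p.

Step 1: s = B^a mod p = 12^2 mod 29.
  12^1 mod 29 = 12
  12^2 mod 29 = (12 * 12) mod 29 = 28
Result: shared secret = 28.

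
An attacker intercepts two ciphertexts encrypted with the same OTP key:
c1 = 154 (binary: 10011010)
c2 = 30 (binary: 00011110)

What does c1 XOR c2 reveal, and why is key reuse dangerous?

Step 1: c1 XOR c2 = (m1 XOR k) XOR (m2 XOR k).
Step 2: By XOR associativity/commutativity: = m1 XOR m2 XOR k XOR k = m1 XOR m2.
Step 3: 10011010 XOR 00011110 = 10000100 = 132.
Step 4: The key cancels out! An attacker learns m1 XOR m2 = 132, revealing the relationship between plaintexts.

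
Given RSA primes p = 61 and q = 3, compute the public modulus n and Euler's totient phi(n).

Step 1: n = p * q = 61 * 3 = 183.
Step 2: phi(n) = (p-1)(q-1) = 60 * 2 = 120.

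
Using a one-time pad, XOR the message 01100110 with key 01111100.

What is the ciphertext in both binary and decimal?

Step 1: Write out the XOR operation bit by bit:
  Message: 01100110
  Key:     01111100
  XOR:     00011010
Step 2: Convert to decimal: 00011010 = 26.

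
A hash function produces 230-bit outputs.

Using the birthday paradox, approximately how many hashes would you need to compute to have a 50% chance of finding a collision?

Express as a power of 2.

Step 1: The birthday paradox gives collision probability ~50% after sqrt(2^n) = 2^(n/2) hashes.
Step 2: For 230-bit output: 2^(230/2) = 2^115.
Step 3: Approximately 2^115 hash computations needed.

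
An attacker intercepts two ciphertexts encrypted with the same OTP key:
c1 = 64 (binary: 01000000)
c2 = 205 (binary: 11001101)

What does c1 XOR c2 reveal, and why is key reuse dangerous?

Step 1: c1 XOR c2 = (m1 XOR k) XOR (m2 XOR k).
Step 2: By XOR associativity/commutativity: = m1 XOR m2 XOR k XOR k = m1 XOR m2.
Step 3: 01000000 XOR 11001101 = 10001101 = 141.
Step 4: The key cancels out! An attacker learns m1 XOR m2 = 141, revealing the relationship between plaintexts.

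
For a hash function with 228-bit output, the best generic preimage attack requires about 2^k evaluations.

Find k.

Step 1: The hash has a 228-bit output.
Step 2: Preimage resistance means: given a digest h(x), it should be infeasible to find any input that hashes to it.
With a 228-bit output there are 2^228 possible digests, so a generic brute-force preimage search costs about 2^228 evaluations.
Step 3: Security level = 228 bits.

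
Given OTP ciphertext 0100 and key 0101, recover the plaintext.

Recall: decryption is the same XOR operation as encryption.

Step 1: XOR ciphertext with key:
  Ciphertext: 0100
  Key:        0101
  XOR:        0001
Step 2: Plaintext = 0001 = 1 in decimal.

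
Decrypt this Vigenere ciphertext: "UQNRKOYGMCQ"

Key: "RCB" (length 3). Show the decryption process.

Step 1: Key 'RCB' has length 3. Extended key: RCBRCBRCBRC
Step 2: Decrypt each position:
  U(20) - R(17) = 3 = D
  Q(16) - C(2) = 14 = O
  N(13) - B(1) = 12 = M
  R(17) - R(17) = 0 = A
  K(10) - C(2) = 8 = I
  O(14) - B(1) = 13 = N
  Y(24) - R(17) = 7 = H
  G(6) - C(2) = 4 = E
  M(12) - B(1) = 11 = L
  C(2) - R(17) = 11 = L
  Q(16) - C(2) = 14 = O
Plaintext: DOMAINHELLO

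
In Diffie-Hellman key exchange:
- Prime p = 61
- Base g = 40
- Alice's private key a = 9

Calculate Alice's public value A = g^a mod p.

Step 1: A = g^a mod p = 40^9 mod 61.
  40^1 mod 61 = 40
  40^2 mod 61 = (40 * 40) mod 61 = 14
  40^3 mod 61 = (14 * 40) mod 61 = 11
  40^4 mod 61 = (11 * 40) mod 61 = 13
  40^5 mod 61 = (13 * 40) mod 61 = 32
  40^6 mod 61 = (32 * 40) mod 61 = 60
  40^7 mod 61 = (60 * 40) mod 61 = 21
  40^8 mod 61 = (21 * 40) mod 61 = 47
  40^9 mod 61 = (47 * 40) mod 61 = 50
Result: A = 50.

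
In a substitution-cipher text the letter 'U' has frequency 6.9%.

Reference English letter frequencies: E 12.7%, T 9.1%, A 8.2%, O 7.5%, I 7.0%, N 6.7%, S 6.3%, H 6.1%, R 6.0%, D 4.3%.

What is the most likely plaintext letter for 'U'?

Step 1: The observed frequency is 6.9%.
Step 2: Compare with English frequencies:
  E: 12.7% (difference: 5.8%)
  T: 9.1% (difference: 2.2%)
  A: 8.2% (difference: 1.3%)
  O: 7.5% (difference: 0.6%)
  I: 7.0% (difference: 0.1%) <-- closest
  N: 6.7% (difference: 0.2%)
  S: 6.3% (difference: 0.6%)
  H: 6.1% (difference: 0.8%)
  R: 6.0% (difference: 0.9%)
  D: 4.3% (difference: 2.6%)
Step 3: 'U' most likely represents 'I' (frequency 7.0%).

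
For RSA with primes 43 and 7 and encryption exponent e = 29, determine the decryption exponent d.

Step 1: n = 43 * 7 = 301.
Step 2: phi(n) = 42 * 6 = 252.
Step 3: Find d such that 29 * d = 1 (mod 252).
Step 4: d = 29^(-1) mod 252 = 113.
Verification: 29 * 113 = 3277 = 13 * 252 + 1.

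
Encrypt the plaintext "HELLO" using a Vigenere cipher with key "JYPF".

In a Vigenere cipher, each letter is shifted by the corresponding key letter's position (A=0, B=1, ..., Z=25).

Step 1: Repeat key to match plaintext length:
  Plaintext: HELLO
  Key:       JYPFJ
Step 2: Encrypt each letter:
  H(7) + J(9) = (7+9) mod 26 = 16 = Q
  E(4) + Y(24) = (4+24) mod 26 = 2 = C
  L(11) + P(15) = (11+15) mod 26 = 0 = A
  L(11) + F(5) = (11+5) mod 26 = 16 = Q
  O(14) + J(9) = (14+9) mod 26 = 23 = X
Ciphertext: QCAQX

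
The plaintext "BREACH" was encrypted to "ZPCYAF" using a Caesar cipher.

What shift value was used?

Step 1: Compare first letters: B (position 1) -> Z (position 25).
Step 2: Shift = (25 - 1) mod 26 = 24.
The shift value is 24.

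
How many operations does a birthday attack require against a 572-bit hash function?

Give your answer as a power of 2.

Step 1: The birthday paradox gives collision probability ~50% after sqrt(2^n) = 2^(n/2) hashes.
Step 2: For 572-bit output: 2^(572/2) = 2^286.
Step 3: Approximately 2^286 hash computations needed.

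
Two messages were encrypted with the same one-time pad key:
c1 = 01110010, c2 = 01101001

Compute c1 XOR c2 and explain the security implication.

Step 1: c1 XOR c2 = (m1 XOR k) XOR (m2 XOR k).
Step 2: By XOR associativity/commutativity: = m1 XOR m2 XOR k XOR k = m1 XOR m2.
Step 3: 01110010 XOR 01101001 = 00011011 = 27.
Step 4: The key cancels out! An attacker learns m1 XOR m2 = 27, revealing the relationship between plaintexts.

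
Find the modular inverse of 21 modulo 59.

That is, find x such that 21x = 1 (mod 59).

Step 1: We need x such that 21 * x = 1 (mod 59).
Step 2: Using the extended Euclidean algorithm or trial:
  21 * 45 = 945 = 16 * 59 + 1.
Step 3: Since 945 mod 59 = 1, the inverse is x = 45.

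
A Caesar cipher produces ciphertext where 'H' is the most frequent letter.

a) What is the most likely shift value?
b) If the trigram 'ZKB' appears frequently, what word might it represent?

Step 1: In English, 'E' is the most frequent letter (12.7%).
Step 2: The most frequent ciphertext letter is 'H' (position 7).
Step 3: Shift = (7 - 4) mod 26 = 3.
Step 4: Decrypt 'ZKB' by shifting back 3:
  Z -> W
  K -> H
  B -> Y
Step 5: 'ZKB' decrypts to 'WHY'.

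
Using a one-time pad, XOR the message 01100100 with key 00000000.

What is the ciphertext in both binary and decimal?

Step 1: Write out the XOR operation bit by bit:
  Message: 01100100
  Key:     00000000
  XOR:     01100100
Step 2: Convert to decimal: 01100100 = 100.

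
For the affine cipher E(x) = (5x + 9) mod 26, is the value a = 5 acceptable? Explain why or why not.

Step 1: Compute gcd(5, 26).
Step 2: gcd(5, 26) = 1.
Since gcd = 1, 5 is coprime with 26, so it is a valid key.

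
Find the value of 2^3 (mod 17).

Step 1: Compute 2^3 mod 17 step by step, reducing modulo 17 at each step.
  2^1 mod 17 = 2
  2^2 mod 17 = (2 * 2) mod 17 = 4
  2^3 mod 17 = (4 * 2) mod 17 = 8
Step 2: Result = 8.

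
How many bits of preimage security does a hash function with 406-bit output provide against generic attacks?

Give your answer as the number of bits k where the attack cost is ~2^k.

Step 1: The hash has a 406-bit output.
Step 2: Preimage resistance means: given a digest h(x), it should be infeasible to find any input that hashes to it.
With a 406-bit output there are 2^406 possible digests, so a generic brute-force preimage search costs about 2^406 evaluations.
Step 3: Security level = 406 bits.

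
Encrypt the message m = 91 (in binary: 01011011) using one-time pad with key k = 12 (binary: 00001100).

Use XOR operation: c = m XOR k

Step 1: Write out the XOR operation bit by bit:
  Message: 01011011
  Key:     00001100
  XOR:     01010111
Step 2: Convert to decimal: 01010111 = 87.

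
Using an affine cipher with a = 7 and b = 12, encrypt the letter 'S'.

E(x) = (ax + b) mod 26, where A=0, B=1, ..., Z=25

Step 1: Convert 'S' to number: x = 18.
Step 2: E(18) = (7 * 18 + 12) mod 26 = 138 mod 26 = 8.
Step 3: Convert 8 back to letter: I.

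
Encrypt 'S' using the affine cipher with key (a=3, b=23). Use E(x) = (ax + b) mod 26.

Step 1: Convert 'S' to number: x = 18.
Step 2: E(18) = (3 * 18 + 23) mod 26 = 77 mod 26 = 25.
Step 3: Convert 25 back to letter: Z.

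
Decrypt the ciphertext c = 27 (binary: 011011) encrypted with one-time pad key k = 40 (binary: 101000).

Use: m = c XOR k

Step 1: XOR ciphertext with key:
  Ciphertext: 011011
  Key:        101000
  XOR:        110011
Step 2: Plaintext = 110011 = 51 in decimal.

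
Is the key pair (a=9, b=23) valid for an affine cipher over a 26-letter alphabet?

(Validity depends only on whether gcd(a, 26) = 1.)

Step 1: Compute gcd(9, 26).
Step 2: gcd(9, 26) = 1.
Since gcd = 1, 9 is coprime with 26, so it is a valid key.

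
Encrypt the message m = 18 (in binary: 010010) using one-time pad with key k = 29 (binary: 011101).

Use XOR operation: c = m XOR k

Step 1: Write out the XOR operation bit by bit:
  Message: 010010
  Key:     011101
  XOR:     001111
Step 2: Convert to decimal: 001111 = 15.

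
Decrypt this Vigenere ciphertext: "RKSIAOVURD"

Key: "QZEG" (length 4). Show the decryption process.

Step 1: Key 'QZEG' has length 4. Extended key: QZEGQZEGQZ
Step 2: Decrypt each position:
  R(17) - Q(16) = 1 = B
  K(10) - Z(25) = 11 = L
  S(18) - E(4) = 14 = O
  I(8) - G(6) = 2 = C
  A(0) - Q(16) = 10 = K
  O(14) - Z(25) = 15 = P
  V(21) - E(4) = 17 = R
  U(20) - G(6) = 14 = O
  R(17) - Q(16) = 1 = B
  D(3) - Z(25) = 4 = E
Plaintext: BLOCKPROBE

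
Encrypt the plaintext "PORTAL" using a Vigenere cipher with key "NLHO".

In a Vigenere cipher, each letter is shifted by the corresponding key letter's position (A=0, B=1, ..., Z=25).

Step 1: Repeat key to match plaintext length:
  Plaintext: PORTAL
  Key:       NLHONL
Step 2: Encrypt each letter:
  P(15) + N(13) = (15+13) mod 26 = 2 = C
  O(14) + L(11) = (14+11) mod 26 = 25 = Z
  R(17) + H(7) = (17+7) mod 26 = 24 = Y
  T(19) + O(14) = (19+14) mod 26 = 7 = H
  A(0) + N(13) = (0+13) mod 26 = 13 = N
  L(11) + L(11) = (11+11) mod 26 = 22 = W
Ciphertext: CZYHNW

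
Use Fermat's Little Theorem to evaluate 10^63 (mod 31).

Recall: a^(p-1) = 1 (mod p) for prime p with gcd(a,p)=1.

Step 1: Since 31 is prime, by Fermat's Little Theorem: 10^30 = 1 (mod 31).
Step 2: Reduce exponent: 63 mod 30 = 3.
Step 3: So 10^63 = 10^3 (mod 31).
Step 4: 10^3 mod 31 = 8.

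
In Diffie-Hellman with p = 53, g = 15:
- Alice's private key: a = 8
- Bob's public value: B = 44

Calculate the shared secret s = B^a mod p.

Step 1: s = B^a mod p = 44^8 mod 53.
  44^1 mod 53 = 44
  44^2 mod 53 = (44 * 44) mod 53 = 28
  44^3 mod 53 = (28 * 44) mod 53 = 13
  44^4 mod 53 = (13 * 44) mod 53 = 42
  44^5 mod 53 = (42 * 44) mod 53 = 46
  44^6 mod 53 = (46 * 44) mod 53 = 10
  44^7 mod 53 = (10 * 44) mod 53 = 16
  44^8 mod 53 = (16 * 44) mod 53 = 15
Result: shared secret = 15.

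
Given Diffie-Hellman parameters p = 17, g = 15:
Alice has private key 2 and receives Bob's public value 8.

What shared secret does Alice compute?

Step 1: s = B^a mod p = 8^2 mod 17.
  8^1 mod 17 = 8
  8^2 mod 17 = (8 * 8) mod 17 = 13
Result: shared secret = 13.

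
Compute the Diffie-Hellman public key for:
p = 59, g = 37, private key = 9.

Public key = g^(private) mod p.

Step 1: A = g^a mod p = 37^9 mod 59.
  37^1 mod 59 = 37
  37^2 mod 59 = (37 * 37) mod 59 = 12
  37^3 mod 59 = (12 * 37) mod 59 = 31
  37^4 mod 59 = (31 * 37) mod 59 = 26
  37^5 mod 59 = (26 * 37) mod 59 = 18
  37^6 mod 59 = (18 * 37) mod 59 = 17
  37^7 mod 59 = (17 * 37) mod 59 = 39
  37^8 mod 59 = (39 * 37) mod 59 = 27
  37^9 mod 59 = (27 * 37) mod 59 = 55
Result: A = 55.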